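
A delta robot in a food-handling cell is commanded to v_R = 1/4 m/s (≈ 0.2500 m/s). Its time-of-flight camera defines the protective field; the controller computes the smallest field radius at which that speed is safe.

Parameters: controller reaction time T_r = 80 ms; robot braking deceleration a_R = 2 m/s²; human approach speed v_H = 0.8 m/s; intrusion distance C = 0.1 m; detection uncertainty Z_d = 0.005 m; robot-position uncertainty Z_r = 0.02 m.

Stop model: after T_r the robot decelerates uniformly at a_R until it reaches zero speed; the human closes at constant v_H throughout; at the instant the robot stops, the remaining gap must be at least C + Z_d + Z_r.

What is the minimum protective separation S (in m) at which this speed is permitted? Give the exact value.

stop time T_s = (1/4)/2 = 0.1250 s
robot in T_r: 0.2500·0.0800 = 0.0200 m
braking distance = 0.2500²/(2·2.0000) = 0.0156 m
human closes 0.8000·0.2050 = 0.1640 m
residual clearance needed = 0.1000+0.0050+0.0200 = 0.1250 m
S_min ≈ 0.0200+0.0156+0.1640+0.1250  ⇒  S_min = 2597/8000 m

S_min = 2597/8000 m = 0.3246 m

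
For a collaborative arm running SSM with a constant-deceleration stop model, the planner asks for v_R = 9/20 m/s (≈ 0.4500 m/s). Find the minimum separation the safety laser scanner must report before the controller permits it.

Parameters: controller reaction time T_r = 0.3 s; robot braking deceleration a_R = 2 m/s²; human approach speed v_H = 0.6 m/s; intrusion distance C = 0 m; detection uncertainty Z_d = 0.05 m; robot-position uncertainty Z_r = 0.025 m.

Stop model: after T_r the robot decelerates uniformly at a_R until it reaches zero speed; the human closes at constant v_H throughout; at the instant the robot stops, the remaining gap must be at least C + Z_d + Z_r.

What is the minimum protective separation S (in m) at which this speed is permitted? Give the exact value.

stop time T_s = (9/20)/2 = 0.2250 s
reaction-phase robot travel = 0.4500·0.3000 = 0.1350 m
braking distance = 0.4500²/(2·2.0000) = 0.0506 m
human closes 0.6000·0.5250 = 0.3150 m
margins: 0.0000+0.0500+0.0250 = 0.0750 m
S_min ≈ 0.1350+0.0506+0.3150+0.0750  ⇒  S_min = 921/1600 m

S_min = 921/1600 m = 0.5756 m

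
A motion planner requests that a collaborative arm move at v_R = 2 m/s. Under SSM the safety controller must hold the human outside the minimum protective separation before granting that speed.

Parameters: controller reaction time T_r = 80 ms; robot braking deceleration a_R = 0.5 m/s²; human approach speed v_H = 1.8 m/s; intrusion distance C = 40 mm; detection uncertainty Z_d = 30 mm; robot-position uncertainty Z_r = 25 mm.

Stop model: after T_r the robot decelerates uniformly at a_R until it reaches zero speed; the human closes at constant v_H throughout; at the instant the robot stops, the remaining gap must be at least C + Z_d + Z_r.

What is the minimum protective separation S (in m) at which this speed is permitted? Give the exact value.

S_min = 11599/1000 m = 11.5990 m

T_s = v_R/a_R = 2/(1/2) = 4.0000 s
robot in T_r: 2.0000·0.0800 = 0.1600 m
robot covers 2.0000·4.0000 − ½·0.5000·4.0000² = 4.0000 m while stopping
person approaches 1.8000·(0.0800+4.0000) = 7.3440 m
residual clearance needed = 0.0400+0.0300+0.0250 = 0.0950 m
S_min ≈ 0.1600+4.0000+7.3440+0.0950  ⇒  S_min = 11599/1000 m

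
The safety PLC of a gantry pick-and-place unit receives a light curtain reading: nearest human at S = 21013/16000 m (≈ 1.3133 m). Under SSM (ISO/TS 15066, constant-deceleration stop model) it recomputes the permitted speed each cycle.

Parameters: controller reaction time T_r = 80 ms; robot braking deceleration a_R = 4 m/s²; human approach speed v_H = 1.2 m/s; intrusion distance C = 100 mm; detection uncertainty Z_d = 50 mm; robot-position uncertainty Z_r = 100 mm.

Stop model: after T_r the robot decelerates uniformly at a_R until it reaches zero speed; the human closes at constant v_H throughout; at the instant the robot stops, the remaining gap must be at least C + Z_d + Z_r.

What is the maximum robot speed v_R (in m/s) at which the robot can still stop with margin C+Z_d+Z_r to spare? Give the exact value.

v_R_max = 33/20 m/s = 1.6500 m/s

quadratic (1/8)·v² + (19/50)·v + (-15477/16000) = 0
  disc = (19/50)² − 4·(1/8)·(-15477/16000) = 100489/160000 ; √disc = 317/400
  v_R = (−(19/50) + 317/400) / (2·(1/8)) = 33/20 m/s
check:
stop time T_s = (33/20)/4 = 0.4125 s
robot in T_r: 1.6500·0.0800 = 0.1320 m
braking distance = 1.6500²/(2·4.0000) = 0.3403 m
person approaches 1.2000·(0.0800+0.4125) = 0.5910 m
margins: 0.1000+0.0500+0.1000 = 0.2500 m
sum ≈ 0.1320+0.3403+0.5910+0.2500 ≈ 1.3133 m = S ✓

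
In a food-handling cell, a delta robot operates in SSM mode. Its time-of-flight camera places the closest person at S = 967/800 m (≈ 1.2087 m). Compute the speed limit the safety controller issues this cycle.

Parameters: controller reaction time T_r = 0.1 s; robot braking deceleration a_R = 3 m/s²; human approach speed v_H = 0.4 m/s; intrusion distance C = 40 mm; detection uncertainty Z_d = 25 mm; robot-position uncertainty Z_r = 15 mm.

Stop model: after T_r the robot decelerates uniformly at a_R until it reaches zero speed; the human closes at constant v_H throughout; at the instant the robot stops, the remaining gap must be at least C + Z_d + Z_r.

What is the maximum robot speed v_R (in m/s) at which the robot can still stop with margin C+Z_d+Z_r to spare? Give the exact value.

quadratic (1/6)·v² + (7/30)·v + (-871/800) = 0
  disc = (7/30)² − 4·(1/6)·(-871/800) = 2809/3600 ; √disc = 53/60
  v_R = (−(7/30) + 53/60) / (2·(1/6)) = 39/20 m/s
check:
braking lasts T_s = (39/20)/3 = 0.6500 s
robot covers v_R·T_r = 1.9500·0.1000 = 0.1950 m before braking
robot covers 1.9500·0.6500 − ½·3.0000·0.6500² = 0.6338 m while stopping
human over T_r+T_s: 0.4000·(0.1000+0.6500) = 0.3000 m
margins: 0.0400+0.0250+0.0150 = 0.0800 m
sum ≈ 0.1950+0.6338+0.3000+0.0800 ≈ 1.2087 m = S ✓

v_R_max = 39/20 m/s = 1.9500 m/s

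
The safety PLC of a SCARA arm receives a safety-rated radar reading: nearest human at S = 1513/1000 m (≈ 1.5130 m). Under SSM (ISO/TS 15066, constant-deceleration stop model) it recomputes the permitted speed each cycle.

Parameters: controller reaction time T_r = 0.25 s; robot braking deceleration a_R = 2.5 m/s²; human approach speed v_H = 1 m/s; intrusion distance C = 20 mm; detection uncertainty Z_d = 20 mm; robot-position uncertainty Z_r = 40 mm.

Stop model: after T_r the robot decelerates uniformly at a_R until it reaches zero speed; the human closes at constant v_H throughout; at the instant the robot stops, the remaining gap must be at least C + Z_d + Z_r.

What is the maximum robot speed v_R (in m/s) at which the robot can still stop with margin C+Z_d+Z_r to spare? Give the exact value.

at the boundary: (1/5)·v² + (13/20)·v + (-1183/1000) = 0
  disc = (13/20)² − 4·(1/5)·(-1183/1000) = 13689/10000 ; √disc = 117/100
  v_R = (−(13/20) + 117/100) / (2·(1/5)) = 13/10 m/s
check:
stop time T_s = (13/10)/(5/2) = 0.5200 s
robot covers v_R·T_r = 1.3000·0.2500 = 0.3250 m before braking
robot under decel: 1.3000²/(2·2.5000) = 0.3380 m
person approaches 1.0000·(0.2500+0.5200) = 0.7700 m
residual clearance needed = 0.0200+0.0200+0.0400 = 0.0800 m
sum ≈ 0.3250+0.3380+0.7700+0.0800 ≈ 1.5130 m = S ✓

v_R_max = 13/10 m/s = 1.3000 m/s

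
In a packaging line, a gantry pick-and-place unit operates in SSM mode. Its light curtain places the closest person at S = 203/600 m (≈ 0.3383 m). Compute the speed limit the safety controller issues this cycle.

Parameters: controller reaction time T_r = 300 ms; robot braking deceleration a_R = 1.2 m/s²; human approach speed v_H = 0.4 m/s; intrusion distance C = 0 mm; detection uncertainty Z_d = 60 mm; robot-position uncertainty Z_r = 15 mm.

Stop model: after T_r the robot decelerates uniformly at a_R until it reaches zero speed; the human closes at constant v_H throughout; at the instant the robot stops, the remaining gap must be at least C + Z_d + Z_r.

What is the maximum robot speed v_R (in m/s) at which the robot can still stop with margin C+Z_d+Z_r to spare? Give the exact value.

v_R_max = 1/5 m/s = 0.2000 m/s

collect terms ⇒ (5/12)·v_R² + (19/30)·v_R + (-43/300) = 0
  disc = (19/30)² − 4·(5/12)·(-43/300) = 16/25 ; √disc = 4/5
  v_R = (−(19/30) + 4/5) / (2·(5/12)) = 1/5 m/s
check:
stop time T_s = (1/5)/(6/5) = 0.1667 s
robot in T_r: 0.2000·0.3000 = 0.0600 m
braking distance = 0.2000²/(2·1.2000) = 0.0167 m
person approaches 0.4000·(0.3000+0.1667) = 0.1867 m
C+Z_d+Z_r = 0.0000+0.0600+0.0150 = 0.0750 m
sum ≈ 0.0600+0.0167+0.1867+0.0750 ≈ 0.3383 m = S ✓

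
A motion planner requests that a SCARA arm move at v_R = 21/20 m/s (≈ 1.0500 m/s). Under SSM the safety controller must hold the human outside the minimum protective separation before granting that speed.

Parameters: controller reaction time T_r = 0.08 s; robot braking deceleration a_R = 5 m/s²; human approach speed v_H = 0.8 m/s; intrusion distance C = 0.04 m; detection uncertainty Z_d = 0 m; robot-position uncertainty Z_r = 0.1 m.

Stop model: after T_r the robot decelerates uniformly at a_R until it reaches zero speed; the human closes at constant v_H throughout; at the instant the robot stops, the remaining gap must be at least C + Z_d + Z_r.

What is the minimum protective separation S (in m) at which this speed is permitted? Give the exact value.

S_min = 453/800 m = 0.5663 m

braking lasts T_s = (21/20)/5 = 0.2100 s
reaction-phase robot travel = 1.0500·0.0800 = 0.0840 m
robot under decel: 1.0500²/(2·5.0000) = 0.1103 m
human closes 0.8000·0.2900 = 0.2320 m
residual clearance needed = 0.0400+0.0000+0.1000 = 0.1400 m
S_min ≈ 0.0840+0.1103+0.2320+0.1400  ⇒  S_min = 453/800 m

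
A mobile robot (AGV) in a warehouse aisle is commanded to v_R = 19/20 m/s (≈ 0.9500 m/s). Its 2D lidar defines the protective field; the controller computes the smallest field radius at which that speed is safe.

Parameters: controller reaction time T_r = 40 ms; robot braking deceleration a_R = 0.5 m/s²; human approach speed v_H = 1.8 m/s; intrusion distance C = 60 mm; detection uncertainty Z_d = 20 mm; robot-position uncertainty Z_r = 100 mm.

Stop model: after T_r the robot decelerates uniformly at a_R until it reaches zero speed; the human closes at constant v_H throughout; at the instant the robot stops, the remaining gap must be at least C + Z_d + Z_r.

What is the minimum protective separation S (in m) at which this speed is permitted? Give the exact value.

S_min = 369/80 m = 4.6125 m

braking lasts T_s = (19/20)/(1/2) = 1.9000 s
robot in T_r: 0.9500·0.0400 = 0.0380 m
braking distance = 0.9500²/(2·0.5000) = 0.9025 m
human closes 1.8000·1.9400 = 3.4920 m
C+Z_d+Z_r = 0.0600+0.0200+0.1000 = 0.1800 m
S_min ≈ 0.0380+0.9025+3.4920+0.1800  ⇒  S_min = 369/80 m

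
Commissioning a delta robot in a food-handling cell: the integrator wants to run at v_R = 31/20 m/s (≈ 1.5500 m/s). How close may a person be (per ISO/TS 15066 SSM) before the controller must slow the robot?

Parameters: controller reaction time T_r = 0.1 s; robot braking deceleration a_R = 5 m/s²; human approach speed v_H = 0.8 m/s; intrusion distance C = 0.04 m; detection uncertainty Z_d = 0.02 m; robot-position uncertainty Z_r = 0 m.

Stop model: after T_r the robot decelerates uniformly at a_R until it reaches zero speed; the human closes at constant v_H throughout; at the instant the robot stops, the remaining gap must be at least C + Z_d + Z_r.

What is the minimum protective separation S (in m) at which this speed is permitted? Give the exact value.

S_min = 3133/4000 m = 0.7833 m

braking lasts T_s = (31/20)/5 = 0.3100 s
robot covers v_R·T_r = 1.5500·0.1000 = 0.1550 m before braking
braking distance = 1.5500²/(2·5.0000) = 0.2402 m
human over T_r+T_s: 0.8000·(0.1000+0.3100) = 0.3280 m
margins: 0.0400+0.0200+0.0000 = 0.0600 m
S_min ≈ 0.1550+0.2402+0.3280+0.0600  ⇒  S_min = 3133/4000 m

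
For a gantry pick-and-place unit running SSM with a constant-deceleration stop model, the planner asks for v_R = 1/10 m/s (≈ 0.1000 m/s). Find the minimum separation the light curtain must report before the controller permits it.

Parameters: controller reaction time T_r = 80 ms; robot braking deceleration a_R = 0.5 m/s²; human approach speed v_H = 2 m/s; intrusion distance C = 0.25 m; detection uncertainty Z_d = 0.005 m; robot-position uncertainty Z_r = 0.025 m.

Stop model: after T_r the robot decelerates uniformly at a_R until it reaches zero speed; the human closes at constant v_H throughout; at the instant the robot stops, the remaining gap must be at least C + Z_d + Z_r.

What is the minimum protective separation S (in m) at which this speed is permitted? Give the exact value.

braking lasts T_s = (1/10)/(1/2) = 0.2000 s
robot covers v_R·T_r = 0.1000·0.0800 = 0.0080 m before braking
robot under decel: 0.1000²/(2·0.5000) = 0.0100 m
human over T_r+T_s: 2.0000·(0.0800+0.2000) = 0.5600 m
margins: 0.2500+0.0050+0.0250 = 0.2800 m
S_min ≈ 0.0080+0.0100+0.5600+0.2800  ⇒  S_min = 429/500 m

S_min = 429/500 m = 0.8580 m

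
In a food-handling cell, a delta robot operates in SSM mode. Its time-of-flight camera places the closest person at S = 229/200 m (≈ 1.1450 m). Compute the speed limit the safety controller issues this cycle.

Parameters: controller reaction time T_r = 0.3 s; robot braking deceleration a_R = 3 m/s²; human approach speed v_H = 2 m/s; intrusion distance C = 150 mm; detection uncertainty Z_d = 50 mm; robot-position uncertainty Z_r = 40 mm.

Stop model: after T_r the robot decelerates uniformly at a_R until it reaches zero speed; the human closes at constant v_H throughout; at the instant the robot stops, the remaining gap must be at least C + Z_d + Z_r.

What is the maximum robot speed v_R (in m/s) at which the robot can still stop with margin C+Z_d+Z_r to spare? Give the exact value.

v_R_max = 3/10 m/s = 0.3000 m/s

quadratic (1/6)·v² + (29/30)·v + (-61/200) = 0
  disc = (29/30)² − 4·(1/6)·(-61/200) = 256/225 ; √disc = 16/15
  v_R = (−(29/30) + 16/15) / (2·(1/6)) = 3/10 m/s
check:
T_s = v_R/a_R = (3/10)/3 = 0.1000 s
robot in T_r: 0.3000·0.3000 = 0.0900 m
braking distance = 0.3000²/(2·3.0000) = 0.0150 m
person approaches 2.0000·(0.3000+0.1000) = 0.8000 m
C+Z_d+Z_r = 0.1500+0.0500+0.0400 = 0.2400 m
sum ≈ 0.0900+0.0150+0.8000+0.2400 ≈ 1.1450 m = S ✓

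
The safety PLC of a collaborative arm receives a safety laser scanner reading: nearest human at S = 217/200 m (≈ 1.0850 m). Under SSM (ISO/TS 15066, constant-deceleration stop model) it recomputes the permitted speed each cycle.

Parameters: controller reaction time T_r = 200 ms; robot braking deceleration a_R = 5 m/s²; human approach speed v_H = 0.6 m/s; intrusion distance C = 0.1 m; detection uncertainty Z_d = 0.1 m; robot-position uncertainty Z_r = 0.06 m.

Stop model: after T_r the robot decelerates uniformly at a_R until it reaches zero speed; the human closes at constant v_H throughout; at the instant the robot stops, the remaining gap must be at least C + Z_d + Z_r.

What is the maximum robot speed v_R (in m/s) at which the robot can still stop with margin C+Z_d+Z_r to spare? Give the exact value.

v_R_max = 3/2 m/s = 1.5000 m/s

quadratic (1/10)·v² + (8/25)·v + (-141/200) = 0
  disc = (8/25)² − 4·(1/10)·(-141/200) = 961/2500 ; √disc = 31/50
  v_R = (−(8/25) + 31/50) / (2·(1/10)) = 3/2 m/s
check:
stop time T_s = (3/2)/5 = 0.3000 s
robot in T_r: 1.5000·0.2000 = 0.3000 m
braking distance = 1.5000²/(2·5.0000) = 0.2250 m
human over T_r+T_s: 0.6000·(0.2000+0.3000) = 0.3000 m
margins: 0.1000+0.1000+0.0600 = 0.2600 m
sum ≈ 0.3000+0.2250+0.3000+0.2600 ≈ 1.0850 m = S ✓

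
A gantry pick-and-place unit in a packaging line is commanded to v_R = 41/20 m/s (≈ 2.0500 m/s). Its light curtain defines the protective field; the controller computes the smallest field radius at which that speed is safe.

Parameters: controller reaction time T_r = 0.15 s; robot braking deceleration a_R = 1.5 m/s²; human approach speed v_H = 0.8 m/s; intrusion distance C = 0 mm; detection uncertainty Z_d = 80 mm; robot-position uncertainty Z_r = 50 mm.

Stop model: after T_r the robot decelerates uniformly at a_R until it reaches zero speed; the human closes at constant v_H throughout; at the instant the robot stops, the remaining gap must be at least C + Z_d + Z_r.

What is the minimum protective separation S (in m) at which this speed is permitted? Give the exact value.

stop time T_s = (41/20)/(3/2) = 1.3667 s
robot in T_r: 2.0500·0.1500 = 0.3075 m
robot under decel: 2.0500²/(2·1.5000) = 1.4008 m
human over T_r+T_s: 0.8000·(0.1500+1.3667) = 1.2133 m
residual clearance needed = 0.0000+0.0800+0.0500 = 0.1300 m
S_min ≈ 0.3075+1.4008+1.2133+0.1300  ⇒  S_min = 1831/600 m

S_min = 1831/600 m = 3.0517 m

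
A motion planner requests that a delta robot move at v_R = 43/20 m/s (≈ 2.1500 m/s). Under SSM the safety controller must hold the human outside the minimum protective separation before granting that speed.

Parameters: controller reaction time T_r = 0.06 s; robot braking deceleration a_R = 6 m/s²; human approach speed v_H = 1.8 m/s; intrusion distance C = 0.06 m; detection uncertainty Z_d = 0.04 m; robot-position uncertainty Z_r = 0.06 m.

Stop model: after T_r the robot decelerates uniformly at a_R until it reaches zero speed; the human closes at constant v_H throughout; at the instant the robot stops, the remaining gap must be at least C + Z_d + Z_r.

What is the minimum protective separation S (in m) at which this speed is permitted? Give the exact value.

S_min = 34253/24000 m = 1.4272 m

T_s = v_R/a_R = (43/20)/6 = 0.3583 s
robot in T_r: 2.1500·0.0600 = 0.1290 m
braking distance = 2.1500²/(2·6.0000) = 0.3852 m
person approaches 1.8000·(0.0600+0.3583) = 0.7530 m
C+Z_d+Z_r = 0.0600+0.0400+0.0600 = 0.1600 m
S_min ≈ 0.1290+0.3852+0.7530+0.1600  ⇒  S_min = 34253/24000 m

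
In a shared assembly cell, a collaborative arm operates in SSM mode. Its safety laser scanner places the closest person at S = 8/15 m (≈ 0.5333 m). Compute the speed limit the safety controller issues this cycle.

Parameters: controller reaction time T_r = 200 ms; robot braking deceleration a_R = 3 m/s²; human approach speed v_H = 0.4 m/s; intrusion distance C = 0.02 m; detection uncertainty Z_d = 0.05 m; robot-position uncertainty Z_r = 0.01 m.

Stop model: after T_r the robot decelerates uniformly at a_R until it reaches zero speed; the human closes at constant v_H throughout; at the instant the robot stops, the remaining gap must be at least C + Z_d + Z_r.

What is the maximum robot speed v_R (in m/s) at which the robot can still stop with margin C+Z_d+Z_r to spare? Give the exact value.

v_R_max = 4/5 m/s = 0.8000 m/s

at the boundary: (1/6)·v² + (1/3)·v + (-28/75) = 0
  disc = (1/3)² − 4·(1/6)·(-28/75) = 9/25 ; √disc = 3/5
  v_R = (−(1/3) + 3/5) / (2·(1/6)) = 4/5 m/s
check:
braking lasts T_s = (4/5)/3 = 0.2667 s
robot in T_r: 0.8000·0.2000 = 0.1600 m
braking distance = 0.8000²/(2·3.0000) = 0.1067 m
person approaches 0.4000·(0.2000+0.2667) = 0.1867 m
C+Z_d+Z_r = 0.0200+0.0500+0.0100 = 0.0800 m
sum ≈ 0.1600+0.1067+0.1867+0.0800 ≈ 0.5333 m = S ✓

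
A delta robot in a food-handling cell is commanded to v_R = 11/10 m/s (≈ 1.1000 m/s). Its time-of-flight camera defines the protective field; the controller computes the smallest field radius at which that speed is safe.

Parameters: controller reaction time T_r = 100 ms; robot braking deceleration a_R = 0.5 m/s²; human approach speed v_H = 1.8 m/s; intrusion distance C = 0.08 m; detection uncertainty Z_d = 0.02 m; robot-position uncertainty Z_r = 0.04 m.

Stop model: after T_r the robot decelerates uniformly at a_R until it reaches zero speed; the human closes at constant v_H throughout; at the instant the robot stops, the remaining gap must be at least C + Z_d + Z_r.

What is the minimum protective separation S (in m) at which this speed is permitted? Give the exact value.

stop time T_s = (11/10)/(1/2) = 2.2000 s
robot covers v_R·T_r = 1.1000·0.1000 = 0.1100 m before braking
robot under decel: 1.1000²/(2·0.5000) = 1.2100 m
person approaches 1.8000·(0.1000+2.2000) = 4.1400 m
margins: 0.0800+0.0200+0.0400 = 0.1400 m
S_min ≈ 0.1100+1.2100+4.1400+0.1400  ⇒  S_min = 28/5 m

S_min = 28/5 m = 5.6000 m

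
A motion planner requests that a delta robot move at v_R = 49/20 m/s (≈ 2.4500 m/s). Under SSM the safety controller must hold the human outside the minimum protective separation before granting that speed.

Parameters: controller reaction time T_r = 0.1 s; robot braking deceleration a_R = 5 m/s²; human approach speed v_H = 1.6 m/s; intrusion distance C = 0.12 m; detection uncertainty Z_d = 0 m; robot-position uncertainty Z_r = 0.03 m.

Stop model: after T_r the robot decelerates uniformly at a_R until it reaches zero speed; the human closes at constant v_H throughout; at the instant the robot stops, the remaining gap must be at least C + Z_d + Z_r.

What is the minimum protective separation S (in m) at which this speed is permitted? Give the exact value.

stop time T_s = (49/20)/5 = 0.4900 s
robot in T_r: 2.4500·0.1000 = 0.2450 m
braking distance = 2.4500²/(2·5.0000) = 0.6002 m
human closes 1.6000·0.5900 = 0.9440 m
C+Z_d+Z_r = 0.1200+0.0000+0.0300 = 0.1500 m
S_min ≈ 0.2450+0.6002+0.9440+0.1500  ⇒  S_min = 7757/4000 m

S_min = 7757/4000 m = 1.9392 m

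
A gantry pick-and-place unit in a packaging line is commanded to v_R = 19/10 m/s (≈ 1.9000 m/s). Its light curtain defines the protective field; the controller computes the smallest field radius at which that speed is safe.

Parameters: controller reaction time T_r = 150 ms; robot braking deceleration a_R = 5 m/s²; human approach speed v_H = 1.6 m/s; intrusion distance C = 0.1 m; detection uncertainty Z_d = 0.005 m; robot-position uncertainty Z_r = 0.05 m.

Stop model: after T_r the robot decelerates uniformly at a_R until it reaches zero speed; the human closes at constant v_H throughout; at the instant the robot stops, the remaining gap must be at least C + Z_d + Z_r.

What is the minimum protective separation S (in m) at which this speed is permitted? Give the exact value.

T_s = v_R/a_R = (19/10)/5 = 0.3800 s
robot in T_r: 1.9000·0.1500 = 0.2850 m
robot covers 1.9000·0.3800 − ½·5.0000·0.3800² = 0.3610 m while stopping
human closes 1.6000·0.5300 = 0.8480 m
C+Z_d+Z_r = 0.1000+0.0050+0.0500 = 0.1550 m
S_min ≈ 0.2850+0.3610+0.8480+0.1550  ⇒  S_min = 1649/1000 m

S_min = 1649/1000 m = 1.6490 m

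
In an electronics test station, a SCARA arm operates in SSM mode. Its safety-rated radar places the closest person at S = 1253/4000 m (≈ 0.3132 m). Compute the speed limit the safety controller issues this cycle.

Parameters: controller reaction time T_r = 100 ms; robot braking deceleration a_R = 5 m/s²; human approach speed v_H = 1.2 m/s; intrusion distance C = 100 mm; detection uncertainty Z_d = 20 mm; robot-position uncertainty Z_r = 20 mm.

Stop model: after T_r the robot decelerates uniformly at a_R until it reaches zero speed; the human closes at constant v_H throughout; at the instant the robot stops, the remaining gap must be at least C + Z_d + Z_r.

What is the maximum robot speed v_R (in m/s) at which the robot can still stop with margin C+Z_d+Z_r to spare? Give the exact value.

collect terms ⇒ (1/10)·v_R² + (17/50)·v_R + (-213/4000) = 0
  disc = (17/50)² − 4·(1/10)·(-213/4000) = 1369/10000 ; √disc = 37/100
  v_R = (−(17/50) + 37/100) / (2·(1/10)) = 3/20 m/s
check:
braking lasts T_s = (3/20)/5 = 0.0300 s
reaction-phase robot travel = 0.1500·0.1000 = 0.0150 m
robot under decel: 0.1500²/(2·5.0000) = 0.0022 m
human over T_r+T_s: 1.2000·(0.1000+0.0300) = 0.1560 m
C+Z_d+Z_r = 0.1000+0.0200+0.0200 = 0.1400 m
sum ≈ 0.0150+0.0022+0.1560+0.1400 ≈ 0.3132 m = S ✓

v_R_max = 3/20 m/s = 0.1500 m/s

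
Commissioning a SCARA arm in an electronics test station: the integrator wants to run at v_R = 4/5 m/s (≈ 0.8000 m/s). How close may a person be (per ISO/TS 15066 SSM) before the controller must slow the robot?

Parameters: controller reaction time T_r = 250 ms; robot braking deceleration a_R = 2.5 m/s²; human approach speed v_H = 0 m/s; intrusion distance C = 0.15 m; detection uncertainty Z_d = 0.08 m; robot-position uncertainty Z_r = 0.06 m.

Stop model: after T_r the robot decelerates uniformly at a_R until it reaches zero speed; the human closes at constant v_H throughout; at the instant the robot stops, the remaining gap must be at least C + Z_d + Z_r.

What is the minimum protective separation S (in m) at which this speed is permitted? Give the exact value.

S_min = 309/500 m = 0.6180 m

T_s = v_R/a_R = (4/5)/(5/2) = 0.3200 s
reaction-phase robot travel = 0.8000·0.2500 = 0.2000 m
braking distance = 0.8000²/(2·2.5000) = 0.1280 m
human closes 0.0000·0.5700 = 0.0000 m
C+Z_d+Z_r = 0.1500+0.0800+0.0600 = 0.2900 m
S_min ≈ 0.2000+0.1280+0.0000+0.2900  ⇒  S_min = 309/500 m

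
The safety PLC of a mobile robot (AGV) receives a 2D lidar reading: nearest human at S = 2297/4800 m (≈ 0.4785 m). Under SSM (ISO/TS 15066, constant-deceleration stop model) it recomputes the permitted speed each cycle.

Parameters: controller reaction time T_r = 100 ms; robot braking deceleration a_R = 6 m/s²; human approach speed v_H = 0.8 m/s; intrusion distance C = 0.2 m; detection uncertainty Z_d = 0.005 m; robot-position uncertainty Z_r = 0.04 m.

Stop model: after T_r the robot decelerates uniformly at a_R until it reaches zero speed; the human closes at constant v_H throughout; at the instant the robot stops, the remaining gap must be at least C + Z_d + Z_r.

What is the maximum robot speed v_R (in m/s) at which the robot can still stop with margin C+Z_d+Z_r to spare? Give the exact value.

v_R_max = 11/20 m/s = 0.5500 m/s

quadratic (1/12)·v² + (7/30)·v + (-737/4800) = 0
  disc = (7/30)² − 4·(1/12)·(-737/4800) = 169/1600 ; √disc = 13/40
  v_R = (−(7/30) + 13/40) / (2·(1/12)) = 11/20 m/s
check:
T_s = v_R/a_R = (11/20)/6 = 0.0917 s
robot in T_r: 0.5500·0.1000 = 0.0550 m
robot under decel: 0.5500²/(2·6.0000) = 0.0252 m
human over T_r+T_s: 0.8000·(0.1000+0.0917) = 0.1533 m
residual clearance needed = 0.2000+0.0050+0.0400 = 0.2450 m
sum ≈ 0.0550+0.0252+0.1533+0.2450 ≈ 0.4785 m = S ✓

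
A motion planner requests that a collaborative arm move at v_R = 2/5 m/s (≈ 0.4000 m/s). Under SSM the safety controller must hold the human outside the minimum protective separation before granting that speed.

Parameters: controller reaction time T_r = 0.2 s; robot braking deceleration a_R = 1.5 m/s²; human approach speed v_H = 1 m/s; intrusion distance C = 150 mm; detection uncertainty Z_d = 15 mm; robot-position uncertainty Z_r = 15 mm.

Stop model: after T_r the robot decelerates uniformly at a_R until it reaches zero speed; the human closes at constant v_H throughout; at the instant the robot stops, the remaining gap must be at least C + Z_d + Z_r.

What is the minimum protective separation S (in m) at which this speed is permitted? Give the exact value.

S_min = 39/50 m = 0.7800 m

stop time T_s = (2/5)/(3/2) = 0.2667 s
reaction-phase robot travel = 0.4000·0.2000 = 0.0800 m
braking distance = 0.4000²/(2·1.5000) = 0.0533 m
person approaches 1.0000·(0.2000+0.2667) = 0.4667 m
C+Z_d+Z_r = 0.1500+0.0150+0.0150 = 0.1800 m
S_min ≈ 0.0800+0.0533+0.4667+0.1800  ⇒  S_min = 39/50 m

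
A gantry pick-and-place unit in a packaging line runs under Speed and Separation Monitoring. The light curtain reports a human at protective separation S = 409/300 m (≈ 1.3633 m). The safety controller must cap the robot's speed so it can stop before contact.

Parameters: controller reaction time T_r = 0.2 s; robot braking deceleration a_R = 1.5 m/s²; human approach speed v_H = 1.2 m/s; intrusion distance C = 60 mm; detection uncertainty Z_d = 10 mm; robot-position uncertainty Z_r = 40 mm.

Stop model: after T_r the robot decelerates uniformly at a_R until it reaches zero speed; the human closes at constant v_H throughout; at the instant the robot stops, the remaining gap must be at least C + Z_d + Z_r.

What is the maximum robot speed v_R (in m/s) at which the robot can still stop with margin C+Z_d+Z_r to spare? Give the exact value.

v_R_max = 4/5 m/s = 0.8000 m/s

collect terms ⇒ (1/3)·v_R² + (1)·v_R + (-76/75) = 0
  disc = (1)² − 4·(1/3)·(-76/75) = 529/225 ; √disc = 23/15
  v_R = (−(1) + 23/15) / (2·(1/3)) = 4/5 m/s
check:
stop time T_s = (4/5)/(3/2) = 0.5333 s
robot covers v_R·T_r = 0.8000·0.2000 = 0.1600 m before braking
robot covers 0.8000·0.5333 − ½·1.5000·0.5333² = 0.2133 m while stopping
human over T_r+T_s: 1.2000·(0.2000+0.5333) = 0.8800 m
C+Z_d+Z_r = 0.0600+0.0100+0.0400 = 0.1100 m
sum ≈ 0.1600+0.2133+0.8800+0.1100 ≈ 1.3633 m = S ✓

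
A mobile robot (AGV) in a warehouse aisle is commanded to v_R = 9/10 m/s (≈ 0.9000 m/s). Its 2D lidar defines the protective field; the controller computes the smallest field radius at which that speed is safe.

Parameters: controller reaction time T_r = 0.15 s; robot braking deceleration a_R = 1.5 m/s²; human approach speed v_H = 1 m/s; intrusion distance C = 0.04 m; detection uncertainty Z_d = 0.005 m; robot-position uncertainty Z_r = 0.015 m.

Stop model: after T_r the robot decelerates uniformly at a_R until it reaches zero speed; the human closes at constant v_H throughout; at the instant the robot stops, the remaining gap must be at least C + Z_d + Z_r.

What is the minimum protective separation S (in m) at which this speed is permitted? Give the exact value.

stop time T_s = (9/10)/(3/2) = 0.6000 s
robot in T_r: 0.9000·0.1500 = 0.1350 m
robot under decel: 0.9000²/(2·1.5000) = 0.2700 m
human over T_r+T_s: 1.0000·(0.1500+0.6000) = 0.7500 m
margins: 0.0400+0.0050+0.0150 = 0.0600 m
S_min ≈ 0.1350+0.2700+0.7500+0.0600  ⇒  S_min = 243/200 m

S_min = 243/200 m = 1.2150 m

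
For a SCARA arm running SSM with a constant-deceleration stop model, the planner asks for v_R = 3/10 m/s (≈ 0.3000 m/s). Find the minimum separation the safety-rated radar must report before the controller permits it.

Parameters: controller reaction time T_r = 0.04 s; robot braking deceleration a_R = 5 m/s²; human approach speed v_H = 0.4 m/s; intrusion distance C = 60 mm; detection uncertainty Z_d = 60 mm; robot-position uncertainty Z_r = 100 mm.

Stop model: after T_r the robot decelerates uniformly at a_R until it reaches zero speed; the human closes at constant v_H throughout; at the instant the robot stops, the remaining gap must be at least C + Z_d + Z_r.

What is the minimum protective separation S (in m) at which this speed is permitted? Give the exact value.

S_min = 281/1000 m = 0.2810 m

braking lasts T_s = (3/10)/5 = 0.0600 s
reaction-phase robot travel = 0.3000·0.0400 = 0.0120 m
robot covers 0.3000·0.0600 − ½·5.0000·0.0600² = 0.0090 m while stopping
human over T_r+T_s: 0.4000·(0.0400+0.0600) = 0.0400 m
margins: 0.0600+0.0600+0.1000 = 0.2200 m
S_min ≈ 0.0120+0.0090+0.0400+0.2200  ⇒  S_min = 281/1000 m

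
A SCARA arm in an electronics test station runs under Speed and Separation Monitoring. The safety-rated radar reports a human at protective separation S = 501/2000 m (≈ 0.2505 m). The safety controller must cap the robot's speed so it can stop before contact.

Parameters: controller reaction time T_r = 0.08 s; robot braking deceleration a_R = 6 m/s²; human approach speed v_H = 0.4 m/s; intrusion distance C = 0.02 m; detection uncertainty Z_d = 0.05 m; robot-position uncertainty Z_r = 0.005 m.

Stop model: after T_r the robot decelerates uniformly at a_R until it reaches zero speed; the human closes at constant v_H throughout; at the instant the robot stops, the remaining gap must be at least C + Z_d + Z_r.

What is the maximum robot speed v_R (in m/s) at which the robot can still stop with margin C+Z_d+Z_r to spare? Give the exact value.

collect terms ⇒ (1/12)·v_R² + (11/75)·v_R + (-287/2000) = 0
  disc = (11/75)² − 4·(1/12)·(-287/2000) = 6241/90000 ; √disc = 79/300
  v_R = (−(11/75) + 79/300) / (2·(1/12)) = 7/10 m/s
check:
T_s = v_R/a_R = (7/10)/6 = 0.1167 s
robot in T_r: 0.7000·0.0800 = 0.0560 m
robot under decel: 0.7000²/(2·6.0000) = 0.0408 m
person approaches 0.4000·(0.0800+0.1167) = 0.0787 m
residual clearance needed = 0.0200+0.0500+0.0050 = 0.0750 m
sum ≈ 0.0560+0.0408+0.0787+0.0750 ≈ 0.2505 m = S ✓

v_R_max = 7/10 m/s = 0.7000 m/s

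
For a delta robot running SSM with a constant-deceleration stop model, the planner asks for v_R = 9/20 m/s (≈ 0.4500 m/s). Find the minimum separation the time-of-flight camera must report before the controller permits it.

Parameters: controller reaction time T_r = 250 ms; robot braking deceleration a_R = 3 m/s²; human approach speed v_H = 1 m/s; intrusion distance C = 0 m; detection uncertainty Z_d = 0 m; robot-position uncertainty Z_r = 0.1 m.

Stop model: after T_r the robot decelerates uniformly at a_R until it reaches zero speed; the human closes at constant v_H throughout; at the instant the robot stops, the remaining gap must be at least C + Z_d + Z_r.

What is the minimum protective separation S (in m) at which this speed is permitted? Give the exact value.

S_min = 517/800 m = 0.6462 m

T_s = v_R/a_R = (9/20)/3 = 0.1500 s
robot in T_r: 0.4500·0.2500 = 0.1125 m
braking distance = 0.4500²/(2·3.0000) = 0.0338 m
human over T_r+T_s: 1.0000·(0.2500+0.1500) = 0.4000 m
residual clearance needed = 0.0000+0.0000+0.1000 = 0.1000 m
S_min ≈ 0.1125+0.0338+0.4000+0.1000  ⇒  S_min = 517/800 m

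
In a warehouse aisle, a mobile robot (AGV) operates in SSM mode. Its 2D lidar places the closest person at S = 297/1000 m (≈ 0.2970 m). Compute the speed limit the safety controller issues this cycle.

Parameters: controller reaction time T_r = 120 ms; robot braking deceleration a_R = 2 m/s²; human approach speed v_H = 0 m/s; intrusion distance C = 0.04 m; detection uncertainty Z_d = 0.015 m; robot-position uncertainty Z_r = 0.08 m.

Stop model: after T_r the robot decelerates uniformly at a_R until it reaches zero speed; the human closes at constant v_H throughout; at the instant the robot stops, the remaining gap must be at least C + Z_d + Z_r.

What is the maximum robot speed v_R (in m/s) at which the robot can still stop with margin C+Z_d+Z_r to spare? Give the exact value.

at the boundary: (1/4)·v² + (3/25)·v + (-81/500) = 0
  disc = (3/25)² − 4·(1/4)·(-81/500) = 441/2500 ; √disc = 21/50
  v_R = (−(3/25) + 21/50) / (2·(1/4)) = 3/5 m/s
check:
stop time T_s = (3/5)/2 = 0.3000 s
robot in T_r: 0.6000·0.1200 = 0.0720 m
robot under decel: 0.6000²/(2·2.0000) = 0.0900 m
person approaches 0.0000·(0.1200+0.3000) = 0.0000 m
C+Z_d+Z_r = 0.0400+0.0150+0.0800 = 0.1350 m
sum ≈ 0.0720+0.0900+0.0000+0.1350 ≈ 0.2970 m = S ✓

v_R_max = 3/5 m/s = 0.6000 m/s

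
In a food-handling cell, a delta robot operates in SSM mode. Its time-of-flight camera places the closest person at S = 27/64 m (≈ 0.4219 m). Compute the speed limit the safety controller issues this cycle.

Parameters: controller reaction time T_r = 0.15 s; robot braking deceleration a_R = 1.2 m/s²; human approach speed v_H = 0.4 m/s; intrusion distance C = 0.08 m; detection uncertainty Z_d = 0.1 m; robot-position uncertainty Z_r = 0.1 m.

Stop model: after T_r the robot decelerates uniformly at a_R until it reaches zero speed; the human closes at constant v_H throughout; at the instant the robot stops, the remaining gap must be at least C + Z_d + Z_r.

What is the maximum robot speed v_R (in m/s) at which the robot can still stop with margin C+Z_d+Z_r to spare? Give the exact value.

quadratic (5/12)·v² + (29/60)·v + (-131/1600) = 0
  disc = (29/60)² − 4·(5/12)·(-131/1600) = 5329/14400 ; √disc = 73/120
  v_R = (−(29/60) + 73/120) / (2·(5/12)) = 3/20 m/s
check:
stop time T_s = (3/20)/(6/5) = 0.1250 s
robot covers v_R·T_r = 0.1500·0.1500 = 0.0225 m before braking
robot covers 0.1500·0.1250 − ½·1.2000·0.1250² = 0.0094 m while stopping
person approaches 0.4000·(0.1500+0.1250) = 0.1100 m
residual clearance needed = 0.0800+0.1000+0.1000 = 0.2800 m
sum ≈ 0.0225+0.0094+0.1100+0.2800 ≈ 0.4219 m = S ✓

v_R_max = 3/20 m/s = 0.1500 m/s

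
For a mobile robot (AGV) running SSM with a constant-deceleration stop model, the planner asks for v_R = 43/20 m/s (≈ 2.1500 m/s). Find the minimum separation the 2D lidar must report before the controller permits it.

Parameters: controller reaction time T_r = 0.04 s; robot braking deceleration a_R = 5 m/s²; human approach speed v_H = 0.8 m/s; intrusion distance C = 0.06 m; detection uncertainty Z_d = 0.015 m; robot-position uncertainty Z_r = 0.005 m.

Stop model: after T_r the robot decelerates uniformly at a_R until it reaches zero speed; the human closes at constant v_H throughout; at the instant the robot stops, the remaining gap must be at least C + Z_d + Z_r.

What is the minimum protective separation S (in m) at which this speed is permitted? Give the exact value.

T_s = v_R/a_R = (43/20)/5 = 0.4300 s
robot covers v_R·T_r = 2.1500·0.0400 = 0.0860 m before braking
braking distance = 2.1500²/(2·5.0000) = 0.4622 m
human closes 0.8000·0.4700 = 0.3760 m
C+Z_d+Z_r = 0.0600+0.0150+0.0050 = 0.0800 m
S_min ≈ 0.0860+0.4622+0.3760+0.0800  ⇒  S_min = 4017/4000 m

S_min = 4017/4000 m = 1.0043 m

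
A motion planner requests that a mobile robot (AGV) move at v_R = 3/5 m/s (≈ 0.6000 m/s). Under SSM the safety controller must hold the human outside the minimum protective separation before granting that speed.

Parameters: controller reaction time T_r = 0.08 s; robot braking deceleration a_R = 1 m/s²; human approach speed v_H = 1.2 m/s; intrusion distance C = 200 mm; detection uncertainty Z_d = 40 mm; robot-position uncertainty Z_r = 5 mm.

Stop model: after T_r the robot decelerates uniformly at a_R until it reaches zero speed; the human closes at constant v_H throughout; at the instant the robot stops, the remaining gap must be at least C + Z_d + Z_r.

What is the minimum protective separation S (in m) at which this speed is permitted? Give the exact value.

S_min = 1289/1000 m = 1.2890 m

T_s = v_R/a_R = (3/5)/1 = 0.6000 s
robot covers v_R·T_r = 0.6000·0.0800 = 0.0480 m before braking
braking distance = 0.6000²/(2·1.0000) = 0.1800 m
human closes 1.2000·0.6800 = 0.8160 m
C+Z_d+Z_r = 0.2000+0.0400+0.0050 = 0.2450 m
S_min ≈ 0.0480+0.1800+0.8160+0.2450  ⇒  S_min = 1289/1000 m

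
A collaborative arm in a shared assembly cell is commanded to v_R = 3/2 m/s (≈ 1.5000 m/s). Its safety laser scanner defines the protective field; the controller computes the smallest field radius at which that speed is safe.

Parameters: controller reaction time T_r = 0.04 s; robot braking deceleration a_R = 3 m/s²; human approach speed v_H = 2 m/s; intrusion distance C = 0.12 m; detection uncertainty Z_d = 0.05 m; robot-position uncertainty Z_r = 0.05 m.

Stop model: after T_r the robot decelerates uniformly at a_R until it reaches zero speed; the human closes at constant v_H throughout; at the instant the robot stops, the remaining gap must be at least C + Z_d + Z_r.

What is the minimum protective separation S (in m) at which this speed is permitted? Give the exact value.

S_min = 347/200 m = 1.7350 m

braking lasts T_s = (3/2)/3 = 0.5000 s
reaction-phase robot travel = 1.5000·0.0400 = 0.0600 m
braking distance = 1.5000²/(2·3.0000) = 0.3750 m
human closes 2.0000·0.5400 = 1.0800 m
C+Z_d+Z_r = 0.1200+0.0500+0.0500 = 0.2200 m
S_min ≈ 0.0600+0.3750+1.0800+0.2200  ⇒  S_min = 347/200 m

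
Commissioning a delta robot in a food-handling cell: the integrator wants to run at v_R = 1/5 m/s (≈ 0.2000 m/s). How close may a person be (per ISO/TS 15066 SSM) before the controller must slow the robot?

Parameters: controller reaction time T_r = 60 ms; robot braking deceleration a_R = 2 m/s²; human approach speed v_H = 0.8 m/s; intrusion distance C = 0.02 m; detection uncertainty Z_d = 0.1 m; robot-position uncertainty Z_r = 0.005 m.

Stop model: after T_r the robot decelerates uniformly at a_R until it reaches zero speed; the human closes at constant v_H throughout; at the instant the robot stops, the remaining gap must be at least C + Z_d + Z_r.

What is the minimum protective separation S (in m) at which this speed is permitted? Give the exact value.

S_min = 11/40 m = 0.2750 m

stop time T_s = (1/5)/2 = 0.1000 s
reaction-phase robot travel = 0.2000·0.0600 = 0.0120 m
braking distance = 0.2000²/(2·2.0000) = 0.0100 m
human over T_r+T_s: 0.8000·(0.0600+0.1000) = 0.1280 m
residual clearance needed = 0.0200+0.1000+0.0050 = 0.1250 m
S_min ≈ 0.0120+0.0100+0.1280+0.1250  ⇒  S_min = 11/40 m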